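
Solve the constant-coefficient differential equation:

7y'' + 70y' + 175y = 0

Characteristic equation: 7r² + 70r + 175 = 0
Divide by 7: r² + 10r + 25 = 0
Factored: (r + 5)² = 0
Repeated root: r = -5
General solution: y = (C₁ + C₂x)e^(-5x)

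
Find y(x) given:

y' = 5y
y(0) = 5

General solution: y = Ce^(5x)
Applying IC y(0) = 5:
Particular solution: y = 5e^(5x)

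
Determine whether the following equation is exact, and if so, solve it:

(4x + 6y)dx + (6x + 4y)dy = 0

Verify exactness: ∂M/∂y = ∂N/∂x ✓
Find F(x,y) such that ∂F/∂x = M, ∂F/∂y = N
Solution: 2x² + 6xy + 2y² = C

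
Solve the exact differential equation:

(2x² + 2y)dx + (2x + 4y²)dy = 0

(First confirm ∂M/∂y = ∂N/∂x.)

Verify exactness: ∂M/∂y = ∂N/∂x ✓
Find F(x,y) such that ∂F/∂x = M, ∂F/∂y = N
Solution: 2x³/3 + 2xy + 4y³/3 = C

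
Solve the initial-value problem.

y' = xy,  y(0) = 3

General solution: y = Ce^(x²/2)
Applying IC y(0) = 3:
Particular solution: y = 3e^(x²/2)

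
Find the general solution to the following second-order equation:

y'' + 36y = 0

Characteristic equation: r² + 36 = 0
Roots: r = ±6i (complex conjugates)
General solution: y = C₁cos(6x) + C₂sin(6x)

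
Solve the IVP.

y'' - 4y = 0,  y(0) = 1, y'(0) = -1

General solution: y = C₁e^(2x) + C₂e^(-2x)
Applying ICs: C₁ = 1/4, C₂ = 3/4
Particular solution: y = (1/4)e^(2x) + (3/4)e^(-2x)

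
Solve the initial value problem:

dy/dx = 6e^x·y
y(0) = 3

General solution: y = Ce^(6e^x)
Applying IC y(0) = 3:
Particular solution: y = 3e^(6(e^x - 1))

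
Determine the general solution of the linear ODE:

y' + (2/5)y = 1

Using integrating factor method:

General solution: y = 5/2 + Ce^(-2x/5)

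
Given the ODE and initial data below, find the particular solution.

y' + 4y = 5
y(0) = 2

General solution: y = 5/4 + Ce^(-4x)
Applying y(0) = 2: C = 2 - 5/4 = 3/4
Particular solution: y = 5/4 + (3/4)e^(-4x)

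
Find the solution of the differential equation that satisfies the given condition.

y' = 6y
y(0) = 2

General solution: y = Ce^(6x)
Applying IC y(0) = 2:
Particular solution: y = 2e^(6x)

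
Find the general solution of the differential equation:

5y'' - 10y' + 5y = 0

Characteristic equation: 5r² - 10r + 5 = 0
Divide by 5: r² - 2r + 1 = 0
Factored: (r - 1)² = 0
Repeated root: r = 1
General solution: y = (C₁ + C₂x)e^x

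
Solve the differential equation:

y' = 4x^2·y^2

Separating variables and integrating:
-1/y = 4x^3/3 + C

General solution: y^-1 = (-4/3)x^3 + C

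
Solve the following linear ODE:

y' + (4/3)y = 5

Using integrating factor method:

General solution: y = 15/4 + Ce^(-4x/3)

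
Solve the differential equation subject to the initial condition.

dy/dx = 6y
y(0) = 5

General solution: y = Ce^(6x)
Applying IC y(0) = 5:
Particular solution: y = 5e^(6x)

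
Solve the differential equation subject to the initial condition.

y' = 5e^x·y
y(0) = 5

General solution: y = Ce^(5e^x)
Applying IC y(0) = 5:
Particular solution: y = 5e^(5(e^x - 1))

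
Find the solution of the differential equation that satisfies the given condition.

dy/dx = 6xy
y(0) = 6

General solution: y = Ce^(3x²)
Applying IC y(0) = 6:
Particular solution: y = 6e^(3x²)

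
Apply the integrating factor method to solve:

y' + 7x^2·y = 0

Using integrating factor method:

General solution: y = Ce^(-7x^3/3)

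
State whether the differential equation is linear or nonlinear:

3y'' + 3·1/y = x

Nonlinear (1/y term)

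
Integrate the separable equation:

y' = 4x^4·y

Separating variables and integrating:
ln|y| = 4x^5/5 + C

General solution: y = Ce^(4x^5/5)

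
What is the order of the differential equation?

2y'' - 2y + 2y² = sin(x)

The order is 2 (highest derivative is of order 2).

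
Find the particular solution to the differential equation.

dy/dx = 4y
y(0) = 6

General solution: y = Ce^(4x)
Applying IC y(0) = 6:
Particular solution: y = 6e^(4x)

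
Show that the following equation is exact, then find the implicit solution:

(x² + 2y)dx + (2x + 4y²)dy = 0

Verify exactness: ∂M/∂y = ∂N/∂x ✓
Find F(x,y) such that ∂F/∂x = M, ∂F/∂y = N
Solution: x³/3 + 2xy + 4y³/3 = C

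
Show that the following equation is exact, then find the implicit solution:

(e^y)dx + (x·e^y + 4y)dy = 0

Verify exactness: ∂M/∂y = ∂N/∂x ✓
Find F(x,y) such that ∂F/∂x = M, ∂F/∂y = N
Solution: x·e^y + 2y² = C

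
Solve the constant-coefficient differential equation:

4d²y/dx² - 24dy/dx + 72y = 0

Characteristic equation: 4r² - 24r + 72 = 0
Divide by 4: r² - 6r + 18 = 0
Roots: r = 3 ± 3i (complex conjugates)
General solution: y = e^(3x)(C₁cos(3x) + C₂sin(3x))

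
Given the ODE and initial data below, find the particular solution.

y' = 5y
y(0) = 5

General solution: y = Ce^(5x)
Applying IC y(0) = 5:
Particular solution: y = 5e^(5x)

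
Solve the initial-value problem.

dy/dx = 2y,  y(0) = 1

General solution: y = Ce^(2x)
Applying IC y(0) = 1:
Particular solution: y = e^(2x)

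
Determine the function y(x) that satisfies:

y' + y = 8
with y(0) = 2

General solution: y = 8 + Ce^(-x)
Applying y(0) = 2: C = 2 - 8 = -6
Particular solution: y = 8 - 6e^(-x)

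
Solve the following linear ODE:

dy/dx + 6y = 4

Using integrating factor method:

General solution: y = 2/3 + Ce^(-6x)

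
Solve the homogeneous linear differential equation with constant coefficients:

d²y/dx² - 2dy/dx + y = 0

Characteristic equation: r² - 2r + 1 = 0
Factored: (r - 1)² = 0
Repeated root: r = 1
General solution: y = (C₁ + C₂x)e^x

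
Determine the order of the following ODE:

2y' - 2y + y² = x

The order is 1 (highest derivative is of order 1).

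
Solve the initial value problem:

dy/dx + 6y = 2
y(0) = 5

General solution: y = 1/3 + Ce^(-6x)
Applying y(0) = 5: C = 5 - 1/3 = 14/3
Particular solution: y = 1/3 + (14/3)e^(-6x)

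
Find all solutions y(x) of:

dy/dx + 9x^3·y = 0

Using integrating factor method:

General solution: y = Ce^(-9x^4/4)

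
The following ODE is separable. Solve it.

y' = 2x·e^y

Separating variables and integrating:
-e^(-y) = x² + C

General solution: y = -ln(C - x²)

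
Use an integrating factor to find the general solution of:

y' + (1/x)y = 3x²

Using integrating factor method:

General solution: y = (3/4)x^3 + C/x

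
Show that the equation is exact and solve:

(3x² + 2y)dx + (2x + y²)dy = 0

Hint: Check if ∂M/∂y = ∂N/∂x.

Verify exactness: ∂M/∂y = ∂N/∂x ✓
Find F(x,y) such that ∂F/∂x = M, ∂F/∂y = N
Solution: x³ + 2xy + y³/3 = C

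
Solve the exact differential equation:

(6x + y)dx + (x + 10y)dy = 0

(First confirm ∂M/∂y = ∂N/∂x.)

Verify exactness: ∂M/∂y = ∂N/∂x ✓
Find F(x,y) such that ∂F/∂x = M, ∂F/∂y = N
Solution: 3x² + xy + 5y² = C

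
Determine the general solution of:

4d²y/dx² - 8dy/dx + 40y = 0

Characteristic equation: 4r² - 8r + 40 = 0
Divide by 4: r² - 2r + 10 = 0
Roots: r = 1 ± 3i (complex conjugates)
General solution: y = e^x(C₁cos(3x) + C₂sin(3x))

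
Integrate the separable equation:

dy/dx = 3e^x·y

Separating variables and integrating:
ln|y| = 3e^x + C

General solution: y = Ce^(3e^x)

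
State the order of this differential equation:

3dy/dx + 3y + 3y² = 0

The order is 1 (highest derivative is of order 1).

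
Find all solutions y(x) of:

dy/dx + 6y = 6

Using integrating factor method:

General solution: y = 1 + Ce^(-6x)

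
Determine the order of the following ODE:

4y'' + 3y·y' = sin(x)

The order is 2 (highest derivative is of order 2).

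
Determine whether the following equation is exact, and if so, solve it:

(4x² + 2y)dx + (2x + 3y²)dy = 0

Verify exactness: ∂M/∂y = ∂N/∂x ✓
Find F(x,y) such that ∂F/∂x = M, ∂F/∂y = N
Solution: 4x³/3 + 2xy + y³ = C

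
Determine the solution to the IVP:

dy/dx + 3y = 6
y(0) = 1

General solution: y = 2 + Ce^(-3x)
Applying y(0) = 1: C = 1 - 2 = -1
Particular solution: y = 2 - e^(-3x)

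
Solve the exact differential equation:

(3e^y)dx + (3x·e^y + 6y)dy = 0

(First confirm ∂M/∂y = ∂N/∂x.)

Verify exactness: ∂M/∂y = ∂N/∂x ✓
Find F(x,y) such that ∂F/∂x = M, ∂F/∂y = N
Solution: 3x·e^y + 3y² = C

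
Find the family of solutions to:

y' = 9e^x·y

Separating variables and integrating:
ln|y| = 9e^x + C

General solution: y = Ce^(9e^x)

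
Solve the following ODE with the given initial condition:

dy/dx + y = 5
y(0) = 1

General solution: y = 5 + Ce^(-x)
Applying y(0) = 1: C = 1 - 5 = -4
Particular solution: y = 5 - 4e^(-x)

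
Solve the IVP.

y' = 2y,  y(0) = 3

General solution: y = Ce^(2x)
Applying IC y(0) = 3:
Particular solution: y = 3e^(2x)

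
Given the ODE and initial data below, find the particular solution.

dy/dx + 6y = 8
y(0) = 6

General solution: y = 4/3 + Ce^(-6x)
Applying y(0) = 6: C = 6 - 4/3 = 14/3
Particular solution: y = 4/3 + (14/3)e^(-6x)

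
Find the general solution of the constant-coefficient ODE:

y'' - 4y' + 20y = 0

Characteristic equation: r² - 4r + 20 = 0
Roots: r = 2 ± 4i (complex conjugates)
General solution: y = e^(2x)(C₁cos(4x) + C₂sin(4x))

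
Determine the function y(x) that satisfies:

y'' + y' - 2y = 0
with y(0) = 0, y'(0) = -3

General solution: y = C₁e^x + C₂e^(-2x)
Applying ICs: C₁ = -1, C₂ = 1
Particular solution: y = -e^x + e^(-2x)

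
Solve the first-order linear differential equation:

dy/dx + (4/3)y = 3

Using integrating factor method:

General solution: y = 9/4 + Ce^(-4x/3)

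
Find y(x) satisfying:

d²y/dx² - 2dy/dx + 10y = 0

Characteristic equation: r² - 2r + 10 = 0
Roots: r = 1 ± 3i (complex conjugates)
General solution: y = e^x(C₁cos(3x) + C₂sin(3x))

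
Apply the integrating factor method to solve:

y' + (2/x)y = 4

Using integrating factor method:

General solution: y = (4/3)x + Cx^(-2)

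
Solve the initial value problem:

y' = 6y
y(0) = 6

General solution: y = Ce^(6x)
Applying IC y(0) = 6:
Particular solution: y = 6e^(6x)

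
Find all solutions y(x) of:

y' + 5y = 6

Using integrating factor method:

General solution: y = 6/5 + Ce^(-5x)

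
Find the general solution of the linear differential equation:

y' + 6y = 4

Using integrating factor method:

General solution: y = 2/3 + Ce^(-6x)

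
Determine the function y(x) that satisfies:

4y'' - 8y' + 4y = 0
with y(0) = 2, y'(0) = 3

General solution: y = (C₁ + C₂x)e^x
Repeated root r = 1
Applying ICs: C₁ = 2, C₂ = 1
Particular solution: y = (2 + x)e^x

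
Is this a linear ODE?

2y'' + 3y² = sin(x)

No. Nonlinear (y² term)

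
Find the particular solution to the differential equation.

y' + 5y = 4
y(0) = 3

General solution: y = 4/5 + Ce^(-5x)
Applying y(0) = 3: C = 3 - 4/5 = 11/5
Particular solution: y = 4/5 + (11/5)e^(-5x)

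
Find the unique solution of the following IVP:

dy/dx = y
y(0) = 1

General solution: y = Ce^x
Applying IC y(0) = 1:
Particular solution: y = e^x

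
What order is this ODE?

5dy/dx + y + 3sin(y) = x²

The order is 1 (highest derivative is of order 1).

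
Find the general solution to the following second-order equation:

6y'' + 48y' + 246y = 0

Characteristic equation: 6r² + 48r + 246 = 0
Divide by 6: r² + 8r + 41 = 0
Roots: r = -4 ± 5i (complex conjugates)
General solution: y = e^(-4x)(C₁cos(5x) + C₂sin(5x))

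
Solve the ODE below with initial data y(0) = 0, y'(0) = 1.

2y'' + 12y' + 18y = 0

General solution: y = (C₁ + C₂x)e^(-3x)
Repeated root r = -3
Applying ICs: C₁ = 0, C₂ = 1
Particular solution: y = xe^(-3x)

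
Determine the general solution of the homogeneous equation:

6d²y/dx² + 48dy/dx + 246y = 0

Characteristic equation: 6r² + 48r + 246 = 0
Divide by 6: r² + 8r + 41 = 0
Roots: r = -4 ± 5i (complex conjugates)
General solution: y = e^(-4x)(C₁cos(5x) + C₂sin(5x))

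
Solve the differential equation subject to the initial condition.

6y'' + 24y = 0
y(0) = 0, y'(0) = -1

General solution: y = C₁cos(2x) + C₂sin(2x)
Complex roots r = ±2i
Applying ICs: C₁ = 0, C₂ = -1/2
Particular solution: y = -(1/2)sin(2x)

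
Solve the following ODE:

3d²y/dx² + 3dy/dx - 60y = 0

Characteristic equation: 3r² + 3r - 60 = 0
Divide by 3: r² + r - 20 = 0
Roots: r = 4, -5 (distinct real)
General solution: y = C₁e^(4x) + C₂e^(-5x)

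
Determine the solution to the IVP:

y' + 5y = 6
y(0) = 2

General solution: y = 6/5 + Ce^(-5x)
Applying y(0) = 2: C = 2 - 6/5 = 4/5
Particular solution: y = 6/5 + (4/5)e^(-5x)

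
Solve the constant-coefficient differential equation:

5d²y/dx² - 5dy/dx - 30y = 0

Characteristic equation: 5r² - 5r - 30 = 0
Divide by 5: r² - r - 6 = 0
Roots: r = 3, -2 (distinct real)
General solution: y = C₁e^(3x) + C₂e^(-2x)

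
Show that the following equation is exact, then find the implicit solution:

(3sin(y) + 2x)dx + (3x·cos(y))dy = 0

Verify exactness: ∂M/∂y = ∂N/∂x ✓
Find F(x,y) such that ∂F/∂x = M, ∂F/∂y = N
Solution: 3x·sin(y) + x² = C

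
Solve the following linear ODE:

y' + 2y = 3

Using integrating factor method:

General solution: y = 3/2 + Ce^(-2x)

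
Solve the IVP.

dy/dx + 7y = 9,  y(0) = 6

General solution: y = 9/7 + Ce^(-7x)
Applying y(0) = 6: C = 6 - 9/7 = 33/7
Particular solution: y = 9/7 + (33/7)e^(-7x)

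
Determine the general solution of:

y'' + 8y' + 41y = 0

Characteristic equation: r² + 8r + 41 = 0
Roots: r = -4 ± 5i (complex conjugates)
General solution: y = e^(-4x)(C₁cos(5x) + C₂sin(5x))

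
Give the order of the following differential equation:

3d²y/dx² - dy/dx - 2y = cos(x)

The order is 2 (highest derivative is of order 2).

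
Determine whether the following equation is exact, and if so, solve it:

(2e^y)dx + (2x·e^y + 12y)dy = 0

Verify exactness: ∂M/∂y = ∂N/∂x ✓
Find F(x,y) such that ∂F/∂x = M, ∂F/∂y = N
Solution: 2x·e^y + 6y² = C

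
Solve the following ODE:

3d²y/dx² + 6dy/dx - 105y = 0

Characteristic equation: 3r² + 6r - 105 = 0
Divide by 3: r² + 2r - 35 = 0
Roots: r = 5, -7 (distinct real)
General solution: y = C₁e^(5x) + C₂e^(-7x)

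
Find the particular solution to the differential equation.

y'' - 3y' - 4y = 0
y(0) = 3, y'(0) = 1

General solution: y = C₁e^(4x) + C₂e^(-x)
Applying ICs: C₁ = 4/5, C₂ = 11/5
Particular solution: y = (4/5)e^(4x) + (11/5)e^(-x)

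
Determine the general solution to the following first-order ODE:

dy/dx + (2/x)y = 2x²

Using integrating factor method:

General solution: y = (2/5)x^3 + Cx^(-2)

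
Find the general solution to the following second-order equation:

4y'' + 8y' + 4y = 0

Characteristic equation: 4r² + 8r + 4 = 0
Divide by 4: r² + 2r + 1 = 0
Factored: (r + 1)² = 0
Repeated root: r = -1
General solution: y = (C₁ + C₂x)e^(-x)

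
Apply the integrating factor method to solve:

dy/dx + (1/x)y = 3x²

Using integrating factor method:

General solution: y = (3/4)x^3 + C/x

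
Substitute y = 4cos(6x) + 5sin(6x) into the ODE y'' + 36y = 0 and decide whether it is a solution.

Verification:
y'' = -144cos(6x) - 180sin(6x)
y'' + 36y = 0 ✓

Yes, it is a solution.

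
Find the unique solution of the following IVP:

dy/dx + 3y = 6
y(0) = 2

General solution: y = 2 + Ce^(-3x)
Applying y(0) = 2: C = 2 - 2 = 0
Particular solution: y = 2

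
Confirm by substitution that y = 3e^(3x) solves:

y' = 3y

Verification:
y = 3e^(3x)
y' = 9e^(3x)
3y = 9e^(3x)
y' = 3y ✓

Yes, it is a solution.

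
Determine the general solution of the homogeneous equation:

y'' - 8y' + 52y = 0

Characteristic equation: r² - 8r + 52 = 0
Roots: r = 4 ± 6i (complex conjugates)
General solution: y = e^(4x)(C₁cos(6x) + C₂sin(6x))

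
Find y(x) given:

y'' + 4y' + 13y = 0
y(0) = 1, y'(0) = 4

General solution: y = e^(-2x)(C₁cos(3x) + C₂sin(3x))
Complex roots r = -2 ± 3i
Applying ICs: C₁ = 1, C₂ = 2
Particular solution: y = e^(-2x)(cos(3x) + 2sin(3x))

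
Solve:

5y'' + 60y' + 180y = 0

Characteristic equation: 5r² + 60r + 180 = 0
Divide by 5: r² + 12r + 36 = 0
Factored: (r + 6)² = 0
Repeated root: r = -6
General solution: y = (C₁ + C₂x)e^(-6x)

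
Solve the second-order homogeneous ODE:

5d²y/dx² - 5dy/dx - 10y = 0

Characteristic equation: 5r² - 5r - 10 = 0
Divide by 5: r² - r - 2 = 0
Roots: r = 2, -1 (distinct real)
General solution: y = C₁e^(2x) + C₂e^(-x)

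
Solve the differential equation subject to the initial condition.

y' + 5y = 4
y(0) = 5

General solution: y = 4/5 + Ce^(-5x)
Applying y(0) = 5: C = 5 - 4/5 = 21/5
Particular solution: y = 4/5 + (21/5)e^(-5x)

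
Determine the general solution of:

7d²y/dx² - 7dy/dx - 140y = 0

Characteristic equation: 7r² - 7r - 140 = 0
Divide by 7: r² - r - 20 = 0
Roots: r = 5, -4 (distinct real)
General solution: y = C₁e^(5x) + C₂e^(-4x)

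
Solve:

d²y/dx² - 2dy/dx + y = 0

Characteristic equation: r² - 2r + 1 = 0
Factored: (r - 1)² = 0
Repeated root: r = 1
General solution: y = (C₁ + C₂x)e^x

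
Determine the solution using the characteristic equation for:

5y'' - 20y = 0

Characteristic equation: 5r² - 20 = 0
Divide by 5: r² - 4 = 0
Roots: r = 2, -2 (distinct real)
General solution: y = C₁e^(2x) + C₂e^(-2x)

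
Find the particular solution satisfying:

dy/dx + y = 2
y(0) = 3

General solution: y = 2 + Ce^(-x)
Applying y(0) = 3: C = 3 - 2 = 1
Particular solution: y = 2 + e^(-x)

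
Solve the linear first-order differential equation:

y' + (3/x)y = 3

Using integrating factor method:

General solution: y = (3/4)x + Cx^(-3)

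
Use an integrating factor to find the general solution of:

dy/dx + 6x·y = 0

Using integrating factor method:

General solution: y = Ce^(-3x^2)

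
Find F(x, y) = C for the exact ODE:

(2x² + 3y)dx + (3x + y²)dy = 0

Verify exactness: ∂M/∂y = ∂N/∂x ✓
Find F(x,y) such that ∂F/∂x = M, ∂F/∂y = N
Solution: 2x³/3 + 3xy + y³/3 = C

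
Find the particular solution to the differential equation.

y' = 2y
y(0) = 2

General solution: y = Ce^(2x)
Applying IC y(0) = 2:
Particular solution: y = 2e^(2x)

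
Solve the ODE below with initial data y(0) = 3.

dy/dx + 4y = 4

General solution: y = 1 + Ce^(-4x)
Applying y(0) = 3: C = 3 - 1 = 2
Particular solution: y = 1 + 2e^(-4x)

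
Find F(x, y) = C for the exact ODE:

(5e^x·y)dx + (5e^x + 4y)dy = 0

Verify exactness: ∂M/∂y = ∂N/∂x ✓
Find F(x,y) such that ∂F/∂x = M, ∂F/∂y = N
Solution: 5e^x·y + 2y² = C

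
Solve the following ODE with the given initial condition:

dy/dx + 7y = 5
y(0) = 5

General solution: y = 5/7 + Ce^(-7x)
Applying y(0) = 5: C = 5 - 5/7 = 30/7
Particular solution: y = 5/7 + (30/7)e^(-7x)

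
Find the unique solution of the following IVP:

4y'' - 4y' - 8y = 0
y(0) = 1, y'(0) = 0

General solution: y = C₁e^(2x) + C₂e^(-x)
Applying ICs: C₁ = 1/3, C₂ = 2/3
Particular solution: y = (1/3)e^(2x) + (2/3)e^(-x)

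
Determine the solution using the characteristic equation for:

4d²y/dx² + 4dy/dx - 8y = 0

Characteristic equation: 4r² + 4r - 8 = 0
Divide by 4: r² + r - 2 = 0
Roots: r = 1, -2 (distinct real)
General solution: y = C₁e^x + C₂e^(-2x)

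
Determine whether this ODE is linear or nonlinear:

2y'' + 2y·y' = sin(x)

Nonlinear (product y·y')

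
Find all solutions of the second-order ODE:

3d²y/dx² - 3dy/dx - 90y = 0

Characteristic equation: 3r² - 3r - 90 = 0
Divide by 3: r² - r - 30 = 0
Roots: r = 6, -5 (distinct real)
General solution: y = C₁e^(6x) + C₂e^(-5x)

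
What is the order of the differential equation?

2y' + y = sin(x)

The order is 1 (highest derivative is of order 1).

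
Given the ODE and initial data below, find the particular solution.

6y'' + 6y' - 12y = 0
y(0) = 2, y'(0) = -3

General solution: y = C₁e^x + C₂e^(-2x)
Applying ICs: C₁ = 1/3, C₂ = 5/3
Particular solution: y = (1/3)e^x + (5/3)e^(-2x)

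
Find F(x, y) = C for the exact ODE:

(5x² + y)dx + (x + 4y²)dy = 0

Verify exactness: ∂M/∂y = ∂N/∂x ✓
Find F(x,y) such that ∂F/∂x = M, ∂F/∂y = N
Solution: 5x³/3 + xy + 4y³/3 = C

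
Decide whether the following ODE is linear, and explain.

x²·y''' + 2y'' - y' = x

Linear (y and its derivatives appear to the first power only, no products of y terms)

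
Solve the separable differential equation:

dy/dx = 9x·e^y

Separating variables and integrating:
-e^(-y) = 9x²/2 + C

General solution: y = -ln(C - 9x²/2)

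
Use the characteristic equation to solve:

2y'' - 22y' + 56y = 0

Characteristic equation: 2r² - 22r + 56 = 0
Divide by 2: r² - 11r + 28 = 0
Roots: r = 7, 4 (distinct real)
General solution: y = C₁e^(7x) + C₂e^(4x)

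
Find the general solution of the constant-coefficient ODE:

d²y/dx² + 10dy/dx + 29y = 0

Characteristic equation: r² + 10r + 29 = 0
Roots: r = -5 ± 2i (complex conjugates)
General solution: y = e^(-5x)(C₁cos(2x) + C₂sin(2x))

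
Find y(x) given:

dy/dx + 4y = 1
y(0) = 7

General solution: y = 1/4 + Ce^(-4x)
Applying y(0) = 7: C = 7 - 1/4 = 27/4
Particular solution: y = 1/4 + (27/4)e^(-4x)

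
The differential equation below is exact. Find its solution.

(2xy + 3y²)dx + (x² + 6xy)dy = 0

Verify exactness: ∂M/∂y = ∂N/∂x ✓
Find F(x,y) such that ∂F/∂x = M, ∂F/∂y = N
Solution: x²y + 3xy² = C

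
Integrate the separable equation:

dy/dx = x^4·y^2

Separating variables and integrating:
-1/y = x^5/5 + C

General solution: y^-1 = (-1/5)x^5 + C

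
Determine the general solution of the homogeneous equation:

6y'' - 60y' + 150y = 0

Characteristic equation: 6r² - 60r + 150 = 0
Divide by 6: r² - 10r + 25 = 0
Factored: (r - 5)² = 0
Repeated root: r = 5
General solution: y = (C₁ + C₂x)e^(5x)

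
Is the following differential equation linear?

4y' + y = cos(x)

Yes. Linear (y and its derivatives appear to the first power only, no products of y terms)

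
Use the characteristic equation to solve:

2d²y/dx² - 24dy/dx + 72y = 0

Characteristic equation: 2r² - 24r + 72 = 0
Divide by 2: r² - 12r + 36 = 0
Factored: (r - 6)² = 0
Repeated root: r = 6
General solution: y = (C₁ + C₂x)e^(6x)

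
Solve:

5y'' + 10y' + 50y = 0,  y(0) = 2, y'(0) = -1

General solution: y = e^(-x)(C₁cos(3x) + C₂sin(3x))
Complex roots r = -1 ± 3i
Applying ICs: C₁ = 2, C₂ = 1/3
Particular solution: y = e^(-x)(2cos(3x) + (1/3)sin(3x))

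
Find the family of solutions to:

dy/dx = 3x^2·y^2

Separating variables and integrating:
-1/y = x^3 + C

General solution: y^-1 = -x^3 + C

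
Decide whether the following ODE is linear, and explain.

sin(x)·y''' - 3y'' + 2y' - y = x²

Linear (y and its derivatives appear to the first power only, no products of y terms)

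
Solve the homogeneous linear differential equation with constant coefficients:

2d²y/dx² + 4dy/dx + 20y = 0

Characteristic equation: 2r² + 4r + 20 = 0
Divide by 2: r² + 2r + 10 = 0
Roots: r = -1 ± 3i (complex conjugates)
General solution: y = e^(-x)(C₁cos(3x) + C₂sin(3x))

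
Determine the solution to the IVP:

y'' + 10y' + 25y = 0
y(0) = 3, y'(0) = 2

General solution: y = (C₁ + C₂x)e^(-5x)
Repeated root r = -5
Applying ICs: C₁ = 3, C₂ = 17
Particular solution: y = (3 + 17x)e^(-5x)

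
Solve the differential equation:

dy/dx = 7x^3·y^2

Separating variables and integrating:
-1/y = 7x^4/4 + C

General solution: y^-1 = (-7/4)x^4 + C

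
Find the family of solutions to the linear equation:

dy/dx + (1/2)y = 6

Using integrating factor method:

General solution: y = 12 + Ce^(-x/2)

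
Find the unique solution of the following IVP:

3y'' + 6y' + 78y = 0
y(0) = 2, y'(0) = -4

General solution: y = e^(-x)(C₁cos(5x) + C₂sin(5x))
Complex roots r = -1 ± 5i
Applying ICs: C₁ = 2, C₂ = -2/5
Particular solution: y = e^(-x)(2cos(5x) - (2/5)sin(5x))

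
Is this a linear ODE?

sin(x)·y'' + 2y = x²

Yes. Linear (y and its derivatives appear to the first power only, no products of y terms)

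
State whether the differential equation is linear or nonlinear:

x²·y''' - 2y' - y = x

Linear (y and its derivatives appear to the first power only, no products of y terms)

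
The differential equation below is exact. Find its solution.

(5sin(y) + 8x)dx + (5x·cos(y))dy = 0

Verify exactness: ∂M/∂y = ∂N/∂x ✓
Find F(x,y) such that ∂F/∂x = M, ∂F/∂y = N
Solution: 5x·sin(y) + 4x² = C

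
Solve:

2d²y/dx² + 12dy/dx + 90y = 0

Characteristic equation: 2r² + 12r + 90 = 0
Divide by 2: r² + 6r + 45 = 0
Roots: r = -3 ± 6i (complex conjugates)
General solution: y = e^(-3x)(C₁cos(6x) + C₂sin(6x))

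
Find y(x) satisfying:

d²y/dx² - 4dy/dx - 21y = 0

Characteristic equation: r² - 4r - 21 = 0
Roots: r = 7, -3 (distinct real)
General solution: y = C₁e^(7x) + C₂e^(-3x)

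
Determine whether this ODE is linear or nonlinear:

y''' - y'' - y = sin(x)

Linear (y and its derivatives appear to the first power only, no products of y terms)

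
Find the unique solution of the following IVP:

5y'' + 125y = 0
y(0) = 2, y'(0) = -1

General solution: y = C₁cos(5x) + C₂sin(5x)
Complex roots r = ±5i
Applying ICs: C₁ = 2, C₂ = -1/5
Particular solution: y = 2cos(5x) - (1/5)sin(5x)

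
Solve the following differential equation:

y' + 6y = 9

Using integrating factor method:

General solution: y = 3/2 + Ce^(-6x)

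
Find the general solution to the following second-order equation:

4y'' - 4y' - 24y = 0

Characteristic equation: 4r² - 4r - 24 = 0
Divide by 4: r² - r - 6 = 0
Roots: r = 3, -2 (distinct real)
General solution: y = C₁e^(3x) + C₂e^(-2x)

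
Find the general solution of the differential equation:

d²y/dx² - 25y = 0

Characteristic equation: r² - 25 = 0
Roots: r = 5, -5 (distinct real)
General solution: y = C₁e^(5x) + C₂e^(-5x)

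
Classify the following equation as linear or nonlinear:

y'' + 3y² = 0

Nonlinear (y² term)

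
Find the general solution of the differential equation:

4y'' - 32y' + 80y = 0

Characteristic equation: 4r² - 32r + 80 = 0
Divide by 4: r² - 8r + 20 = 0
Roots: r = 4 ± 2i (complex conjugates)
General solution: y = e^(4x)(C₁cos(2x) + C₂sin(2x))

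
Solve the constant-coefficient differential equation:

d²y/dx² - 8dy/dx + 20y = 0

Characteristic equation: r² - 8r + 20 = 0
Roots: r = 4 ± 2i (complex conjugates)
General solution: y = e^(4x)(C₁cos(2x) + C₂sin(2x))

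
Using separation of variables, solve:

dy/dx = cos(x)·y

Separating variables and integrating:
ln|y| = sin(x) + C

General solution: y = Ce^(sin(x))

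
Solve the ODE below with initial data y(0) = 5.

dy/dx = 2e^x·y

General solution: y = Ce^(2e^x)
Applying IC y(0) = 5:
Particular solution: y = 5e^(2(e^x - 1))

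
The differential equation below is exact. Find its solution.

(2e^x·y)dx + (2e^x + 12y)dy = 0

Verify exactness: ∂M/∂y = ∂N/∂x ✓
Find F(x,y) such that ∂F/∂x = M, ∂F/∂y = N
Solution: 2e^x·y + 6y² = C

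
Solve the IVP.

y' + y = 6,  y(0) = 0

General solution: y = 6 + Ce^(-x)
Applying y(0) = 0: C = 0 - 6 = -6
Particular solution: y = 6 - 6e^(-x)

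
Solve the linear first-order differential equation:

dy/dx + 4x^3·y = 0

Using integrating factor method:

General solution: y = Ce^(-x^4)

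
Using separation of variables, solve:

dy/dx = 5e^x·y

Separating variables and integrating:
ln|y| = 5e^x + C

General solution: y = Ce^(5e^x)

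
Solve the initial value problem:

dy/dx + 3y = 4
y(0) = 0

General solution: y = 4/3 + Ce^(-3x)
Applying y(0) = 0: C = 0 - 4/3 = -4/3
Particular solution: y = 4/3 - (4/3)e^(-3x)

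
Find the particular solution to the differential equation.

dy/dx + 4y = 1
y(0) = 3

General solution: y = 1/4 + Ce^(-4x)
Applying y(0) = 3: C = 3 - 1/4 = 11/4
Particular solution: y = 1/4 + (11/4)e^(-4x)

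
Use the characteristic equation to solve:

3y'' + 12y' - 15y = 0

Characteristic equation: 3r² + 12r - 15 = 0
Divide by 3: r² + 4r - 5 = 0
Roots: r = 1, -5 (distinct real)
General solution: y = C₁e^x + C₂e^(-5x)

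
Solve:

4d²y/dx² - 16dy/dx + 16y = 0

Characteristic equation: 4r² - 16r + 16 = 0
Divide by 4: r² - 4r + 4 = 0
Factored: (r - 2)² = 0
Repeated root: r = 2
General solution: y = (C₁ + C₂x)e^(2x)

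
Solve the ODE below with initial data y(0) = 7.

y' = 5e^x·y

General solution: y = Ce^(5e^x)
Applying IC y(0) = 7:
Particular solution: y = 7e^(5(e^x - 1))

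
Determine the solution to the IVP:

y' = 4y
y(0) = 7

General solution: y = Ce^(4x)
Applying IC y(0) = 7:
Particular solution: y = 7e^(4x)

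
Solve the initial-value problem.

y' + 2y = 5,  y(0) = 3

General solution: y = 5/2 + Ce^(-2x)
Applying y(0) = 3: C = 3 - 5/2 = 1/2
Particular solution: y = 5/2 + (1/2)e^(-2x)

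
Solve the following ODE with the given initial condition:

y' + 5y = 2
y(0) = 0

General solution: y = 2/5 + Ce^(-5x)
Applying y(0) = 0: C = 0 - 2/5 = -2/5
Particular solution: y = 2/5 - (2/5)e^(-5x)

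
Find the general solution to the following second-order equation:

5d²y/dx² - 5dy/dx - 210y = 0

Characteristic equation: 5r² - 5r - 210 = 0
Divide by 5: r² - r - 42 = 0
Roots: r = 7, -6 (distinct real)
General solution: y = C₁e^(7x) + C₂e^(-6x)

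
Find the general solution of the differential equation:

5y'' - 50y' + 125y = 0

Characteristic equation: 5r² - 50r + 125 = 0
Divide by 5: r² - 10r + 25 = 0
Factored: (r - 5)² = 0
Repeated root: r = 5
General solution: y = (C₁ + C₂x)e^(5x)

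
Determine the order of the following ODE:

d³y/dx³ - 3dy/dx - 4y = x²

The order is 3 (highest derivative is of order 3).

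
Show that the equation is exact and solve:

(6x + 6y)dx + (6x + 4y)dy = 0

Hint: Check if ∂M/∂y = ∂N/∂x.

Verify exactness: ∂M/∂y = ∂N/∂x ✓
Find F(x,y) such that ∂F/∂x = M, ∂F/∂y = N
Solution: 3x² + 6xy + 2y² = C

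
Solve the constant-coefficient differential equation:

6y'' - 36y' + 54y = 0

Characteristic equation: 6r² - 36r + 54 = 0
Divide by 6: r² - 6r + 9 = 0
Factored: (r - 3)² = 0
Repeated root: r = 3
General solution: y = (C₁ + C₂x)e^(3x)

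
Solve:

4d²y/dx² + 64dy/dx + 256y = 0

Characteristic equation: 4r² + 64r + 256 = 0
Divide by 4: r² + 16r + 64 = 0
Factored: (r + 8)² = 0
Repeated root: r = -8
General solution: y = (C₁ + C₂x)e^(-8x)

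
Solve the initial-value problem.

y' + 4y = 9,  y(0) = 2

General solution: y = 9/4 + Ce^(-4x)
Applying y(0) = 2: C = 2 - 9/4 = -1/4
Particular solution: y = 9/4 - (1/4)e^(-4x)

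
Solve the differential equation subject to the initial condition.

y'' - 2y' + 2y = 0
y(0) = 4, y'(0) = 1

General solution: y = e^x(C₁cos(x) + C₂sin(x))
Complex roots r = 1 ± i
Applying ICs: C₁ = 4, C₂ = -3
Particular solution: y = e^x(4cos(x) - 3sin(x))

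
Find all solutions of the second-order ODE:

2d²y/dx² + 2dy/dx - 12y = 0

Characteristic equation: 2r² + 2r - 12 = 0
Divide by 2: r² + r - 6 = 0
Roots: r = 2, -3 (distinct real)
General solution: y = C₁e^(2x) + C₂e^(-3x)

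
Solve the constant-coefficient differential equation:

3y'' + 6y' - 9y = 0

Characteristic equation: 3r² + 6r - 9 = 0
Divide by 3: r² + 2r - 3 = 0
Roots: r = 1, -3 (distinct real)
General solution: y = C₁e^x + C₂e^(-3x)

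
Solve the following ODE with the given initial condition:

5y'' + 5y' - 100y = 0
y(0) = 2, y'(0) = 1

General solution: y = C₁e^(4x) + C₂e^(-5x)
Applying ICs: C₁ = 11/9, C₂ = 7/9
Particular solution: y = (11/9)e^(4x) + (7/9)e^(-5x)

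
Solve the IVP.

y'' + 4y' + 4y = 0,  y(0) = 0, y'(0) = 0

General solution: y = (C₁ + C₂x)e^(-2x)
Repeated root r = -2
Applying ICs: C₁ = 0, C₂ = 0
Particular solution: y = 0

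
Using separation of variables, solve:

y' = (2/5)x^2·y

Separating variables and integrating:
ln|y| = 2x^3/15 + C

General solution: y = Ce^(2x^3/15)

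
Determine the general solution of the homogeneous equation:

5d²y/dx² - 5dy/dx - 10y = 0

Characteristic equation: 5r² - 5r - 10 = 0
Divide by 5: r² - r - 2 = 0
Roots: r = 2, -1 (distinct real)
General solution: y = C₁e^(2x) + C₂e^(-x)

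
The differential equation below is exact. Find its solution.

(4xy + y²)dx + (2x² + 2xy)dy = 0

Verify exactness: ∂M/∂y = ∂N/∂x ✓
Find F(x,y) such that ∂F/∂x = M, ∂F/∂y = N
Solution: 2x²y + xy² = C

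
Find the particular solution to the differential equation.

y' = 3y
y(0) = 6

General solution: y = Ce^(3x)
Applying IC y(0) = 6:
Particular solution: y = 6e^(3x)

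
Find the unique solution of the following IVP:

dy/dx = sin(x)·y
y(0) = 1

General solution: y = Ce^(-cos(x))
Applying IC y(0) = 1:
Particular solution: y = e^(1-cos(x))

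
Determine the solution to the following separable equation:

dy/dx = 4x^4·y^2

Separating variables and integrating:
-1/y = 4x^5/5 + C

General solution: y^-1 = (-4/5)x^5 + C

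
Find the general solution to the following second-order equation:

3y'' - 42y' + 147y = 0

Characteristic equation: 3r² - 42r + 147 = 0
Divide by 3: r² - 14r + 49 = 0
Factored: (r - 7)² = 0
Repeated root: r = 7
General solution: y = (C₁ + C₂x)e^(7x)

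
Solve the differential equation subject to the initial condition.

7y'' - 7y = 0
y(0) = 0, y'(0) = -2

General solution: y = C₁e^x + C₂e^(-x)
Applying ICs: C₁ = -1, C₂ = 1
Particular solution: y = -e^x + e^(-x)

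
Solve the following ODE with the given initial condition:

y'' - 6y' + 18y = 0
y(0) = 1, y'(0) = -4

General solution: y = e^(3x)(C₁cos(3x) + C₂sin(3x))
Complex roots r = 3 ± 3i
Applying ICs: C₁ = 1, C₂ = -7/3
Particular solution: y = e^(3x)(cos(3x) - (7/3)sin(3x))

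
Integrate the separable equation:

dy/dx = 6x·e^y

Separating variables and integrating:
-e^(-y) = 3x² + C

General solution: y = -ln(C - 3x²)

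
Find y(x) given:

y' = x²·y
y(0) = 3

General solution: y = Ce^(x³/3)
Applying IC y(0) = 3:
Particular solution: y = 3e^(x³/3)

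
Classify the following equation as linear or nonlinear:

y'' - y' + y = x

Linear (y and its derivatives appear to the first power only, no products of y terms)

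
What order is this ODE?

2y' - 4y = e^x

The order is 1 (highest derivative is of order 1).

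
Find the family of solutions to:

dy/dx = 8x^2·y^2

Separating variables and integrating:
-1/y = 8x^3/3 + C

General solution: y^-1 = (-8/3)x^3 + C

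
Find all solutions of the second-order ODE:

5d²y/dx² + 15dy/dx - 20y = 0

Characteristic equation: 5r² + 15r - 20 = 0
Divide by 5: r² + 3r - 4 = 0
Roots: r = 1, -4 (distinct real)
General solution: y = C₁e^x + C₂e^(-4x)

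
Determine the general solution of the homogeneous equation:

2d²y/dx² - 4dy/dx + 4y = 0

Characteristic equation: 2r² - 4r + 4 = 0
Divide by 2: r² - 2r + 2 = 0
Roots: r = 1 ± i (complex conjugates)
General solution: y = e^x(C₁cos(x) + C₂sin(x))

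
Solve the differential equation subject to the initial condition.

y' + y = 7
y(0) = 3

General solution: y = 7 + Ce^(-x)
Applying y(0) = 3: C = 3 - 7 = -4
Particular solution: y = 7 - 4e^(-x)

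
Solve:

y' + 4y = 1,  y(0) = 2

General solution: y = 1/4 + Ce^(-4x)
Applying y(0) = 2: C = 2 - 1/4 = 7/4
Particular solution: y = 1/4 + (7/4)e^(-4x)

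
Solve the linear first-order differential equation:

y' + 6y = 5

Using integrating factor method:

General solution: y = 5/6 + Ce^(-6x)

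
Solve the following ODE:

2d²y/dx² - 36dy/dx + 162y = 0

Characteristic equation: 2r² - 36r + 162 = 0
Divide by 2: r² - 18r + 81 = 0
Factored: (r - 9)² = 0
Repeated root: r = 9
General solution: y = (C₁ + C₂x)e^(9x)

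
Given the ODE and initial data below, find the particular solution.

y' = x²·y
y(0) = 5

General solution: y = Ce^(x³/3)
Applying IC y(0) = 5:
Particular solution: y = 5e^(x³/3)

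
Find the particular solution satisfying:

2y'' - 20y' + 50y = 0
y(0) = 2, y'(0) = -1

General solution: y = (C₁ + C₂x)e^(5x)
Repeated root r = 5
Applying ICs: C₁ = 2, C₂ = -11
Particular solution: y = (2 - 11x)e^(5x)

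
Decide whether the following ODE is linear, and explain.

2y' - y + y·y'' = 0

Nonlinear (y·y'' term)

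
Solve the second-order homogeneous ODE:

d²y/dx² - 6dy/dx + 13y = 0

Characteristic equation: r² - 6r + 13 = 0
Roots: r = 3 ± 2i (complex conjugates)
General solution: y = e^(3x)(C₁cos(2x) + C₂sin(2x))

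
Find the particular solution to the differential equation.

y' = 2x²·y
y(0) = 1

General solution: y = Ce^(2x³/3)
Applying IC y(0) = 1:
Particular solution: y = e^(2x³/3)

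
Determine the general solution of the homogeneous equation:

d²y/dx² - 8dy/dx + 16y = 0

Characteristic equation: r² - 8r + 16 = 0
Factored: (r - 4)² = 0
Repeated root: r = 4
General solution: y = (C₁ + C₂x)e^(4x)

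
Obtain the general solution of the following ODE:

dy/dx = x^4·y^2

Separating variables and integrating:
-1/y = x^5/5 + C

General solution: y^-1 = (-1/5)x^5 + C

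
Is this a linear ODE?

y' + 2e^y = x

No. Nonlinear (e^y is nonlinear in y)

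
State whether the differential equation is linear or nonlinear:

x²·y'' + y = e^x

Linear (y and its derivatives appear to the first power only, no products of y terms)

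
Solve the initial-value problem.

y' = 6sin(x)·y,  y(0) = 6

General solution: y = Ce^(-6cos(x))
Applying IC y(0) = 6:
Particular solution: y = 6e^(6(1-cos(x)))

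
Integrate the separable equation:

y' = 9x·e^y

Separating variables and integrating:
-e^(-y) = 9x²/2 + C

General solution: y = -ln(C - 9x²/2)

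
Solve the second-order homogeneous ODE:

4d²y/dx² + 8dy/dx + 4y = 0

Characteristic equation: 4r² + 8r + 4 = 0
Divide by 4: r² + 2r + 1 = 0
Factored: (r + 1)² = 0
Repeated root: r = -1
General solution: y = (C₁ + C₂x)e^(-x)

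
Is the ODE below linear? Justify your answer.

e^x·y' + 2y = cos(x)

Yes. Linear (y and its derivatives appear to the first power only, no products of y terms)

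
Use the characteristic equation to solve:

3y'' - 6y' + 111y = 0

Characteristic equation: 3r² - 6r + 111 = 0
Divide by 3: r² - 2r + 37 = 0
Roots: r = 1 ± 6i (complex conjugates)
General solution: y = e^x(C₁cos(6x) + C₂sin(6x))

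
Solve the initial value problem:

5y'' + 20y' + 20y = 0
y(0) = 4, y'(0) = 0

General solution: y = (C₁ + C₂x)e^(-2x)
Repeated root r = -2
Applying ICs: C₁ = 4, C₂ = 8
Particular solution: y = (4 + 8x)e^(-2x)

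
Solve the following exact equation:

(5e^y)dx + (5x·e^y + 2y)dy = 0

Verify exactness: ∂M/∂y = ∂N/∂x ✓
Find F(x,y) such that ∂F/∂x = M, ∂F/∂y = N
Solution: 5x·e^y + y² = C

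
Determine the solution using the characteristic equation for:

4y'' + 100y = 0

Characteristic equation: 4r² + 100 = 0
Divide by 4: r² + 25 = 0
Roots: r = ±5i (complex conjugates)
General solution: y = C₁cos(5x) + C₂sin(5x)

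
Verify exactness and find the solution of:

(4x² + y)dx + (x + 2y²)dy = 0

Verify exactness: ∂M/∂y = ∂N/∂x ✓
Find F(x,y) such that ∂F/∂x = M, ∂F/∂y = N
Solution: 4x³/3 + xy + 2y³/3 = C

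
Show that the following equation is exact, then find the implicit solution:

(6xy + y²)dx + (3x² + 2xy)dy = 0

Verify exactness: ∂M/∂y = ∂N/∂x ✓
Find F(x,y) such that ∂F/∂x = M, ∂F/∂y = N
Solution: 3x²y + xy² = C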